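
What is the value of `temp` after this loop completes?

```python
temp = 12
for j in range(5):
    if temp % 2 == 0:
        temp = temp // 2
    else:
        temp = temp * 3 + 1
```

Collatz-style transformation from 12
`temp` takes the values: 12 → 6 → 3 → 10 → 5 → 16

Answer: 16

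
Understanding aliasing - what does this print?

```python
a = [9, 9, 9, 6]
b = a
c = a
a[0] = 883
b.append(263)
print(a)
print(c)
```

Key concept: multiple aliases.
Step by step:
`a = [9, 9, 9, 6]` → a = [9, 9, 9, 6]
`b = a` → b = [9, 9, 9, 6] (same object as a)
`c = a` → c = [9, 9, 9, 6] (same object as a, b)
`a[0] = 883` → a = [883, 9, 9, 6] (same object as b, c); b = [883, 9, 9, 6] (same object as a, c); c = [883, 9, 9, 6] (same object as a, b)
`b.append(263)` → a = [883, 9, 9, 6, 263] (same object as b, c); b = [883, 9, 9, 6, 263] (same object as a, c); c = [883, 9, 9, 6, 263] (same object as a, b)
`print(a)` → prints [883, 9, 9, 6, 263]
`print(c)` → prints [883, 9, 9, 6, 263]

Answer:
[883, 9, 9, 6, 263]
[883, 9, 9, 6, 263]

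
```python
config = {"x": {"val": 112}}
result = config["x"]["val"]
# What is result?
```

Trace:
`config = {"x": {"val": 112}}` → config = {'x': {'val': 112}}
`result = config["x"]["val"]` → result = 112
So result = 112

Answer: 112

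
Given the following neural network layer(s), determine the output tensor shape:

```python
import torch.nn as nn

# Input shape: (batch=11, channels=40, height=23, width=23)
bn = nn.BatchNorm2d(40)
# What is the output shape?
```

Input: (11, 40, 23, 23) -> Output: (11, 40, 23, 23)

Answer: (11, 40, 23, 23)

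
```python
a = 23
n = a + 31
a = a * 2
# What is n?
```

Trace:
`a = 23` → a = 23
`n = a + 31` → n = 54
`a = a * 2` → a = 46
So n = 54

Answer: 54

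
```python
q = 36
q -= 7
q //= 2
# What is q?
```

Trace:
`q = 36` → q = 36
`q -= 7` → q = 29
`q //= 2` → q = 14
So q = 14

Answer: 14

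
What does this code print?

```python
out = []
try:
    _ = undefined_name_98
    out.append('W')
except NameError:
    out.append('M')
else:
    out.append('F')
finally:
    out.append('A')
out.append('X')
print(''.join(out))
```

Execution trace: 'M' (except NameError) → 'A' (finally) → 'X' (after the try/except). Output: MAX

Answer: MAX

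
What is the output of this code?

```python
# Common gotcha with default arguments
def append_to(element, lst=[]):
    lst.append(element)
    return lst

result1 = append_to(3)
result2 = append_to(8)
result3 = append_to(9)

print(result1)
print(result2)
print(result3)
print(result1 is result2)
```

Key concept: mutable default argument gotcha.
Step by step:
`result1 = append_to(3)` → result1 = [3]
`result2 = append_to(8)` → result1 = [3, 8] (same object as result2); result2 = [3, 8] (same object as result1)
`result3 = append_to(9)` → result1 = [3, 8, 9] (same object as result2, result3); result2 = [3, 8, 9] (same object as result1, result3); result3 = [3, 8, 9] (same object as result1, result2)
`print(result1)` → prints [3, 8, 9]
`print(result2)` → prints [3, 8, 9]
`print(result3)` → prints [3, 8, 9]
`print(result1 is result2)` → prints True

Answer:
[3, 8, 9]
[3, 8, 9]
[3, 8, 9]
True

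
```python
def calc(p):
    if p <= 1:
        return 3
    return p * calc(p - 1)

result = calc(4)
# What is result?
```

calc(4) = 4 * 3 * 2 * 3 = 72

Answer: 72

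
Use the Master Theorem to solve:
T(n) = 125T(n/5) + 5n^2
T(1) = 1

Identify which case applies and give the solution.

a=125, b=5, f(n)=5n^2. log_5(125) = 3. Since c=2 < 3, Case 1 applies: T(n) = Θ(n^log_b(a)) = O(n^3).

Answer: O(n^3) - Case 1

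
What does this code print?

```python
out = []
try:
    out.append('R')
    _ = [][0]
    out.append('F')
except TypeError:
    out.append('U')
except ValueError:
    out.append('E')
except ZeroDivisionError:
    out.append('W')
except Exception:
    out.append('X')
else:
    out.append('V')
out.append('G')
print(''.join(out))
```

Execution trace: 'R' (try body) → 'X' (except Exception) → 'G' (after the try/except). Output: RXG

Answer: RXG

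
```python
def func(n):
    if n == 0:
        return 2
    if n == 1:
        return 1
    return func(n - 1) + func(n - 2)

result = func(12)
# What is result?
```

Build up from base cases: func(0)=2, func(1)=1, func(2)=3, func(3)=4, func(4)=7, func(5)=11, func(6)=18, ..., func(12)=322

Answer: 322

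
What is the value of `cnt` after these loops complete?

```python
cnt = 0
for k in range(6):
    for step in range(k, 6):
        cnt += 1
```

Upper triangle: 6 + 5 + ... + 1
`cnt` takes the values: 0 → 1 → 2 → 3 → 4 → 5 → 6 → 7 → 8 → 9 → 10 → 11 → 12 → 13 → 14 → 15 → 16 → 17 → 18 → 19 → 20 → 21

Answer: 21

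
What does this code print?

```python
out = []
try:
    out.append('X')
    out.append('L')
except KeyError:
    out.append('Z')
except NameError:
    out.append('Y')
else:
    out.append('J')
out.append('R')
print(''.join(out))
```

Execution trace: 'X' (try body) → 'L' (try body, no exception) → 'J' (else) → 'R' (after the try/except). Output: XLJR

Answer: XLJR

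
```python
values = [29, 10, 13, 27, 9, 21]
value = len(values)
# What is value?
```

Trace:
`values = [29, 10, 13, 27, 9, 21]` → values = [29, 10, 13, 27, 9, 21]
`value = len(values)` → value = 6
So value = 6

Answer: 6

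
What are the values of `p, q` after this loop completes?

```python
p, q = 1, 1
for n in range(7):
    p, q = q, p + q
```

Fibonacci: after 7 iterations
`p, q` takes the values: (1, 1) → (1, 2) → (2, 3) → (3, 5) → (5, 8) → (8, 13) → (13, 21) → (21, 34)

Answer: 21, 34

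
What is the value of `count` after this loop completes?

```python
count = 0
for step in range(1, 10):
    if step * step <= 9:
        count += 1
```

Count numbers where step² ≤ 9
`count` takes the values: 0 → 1 → 2 → 3

Answer: 3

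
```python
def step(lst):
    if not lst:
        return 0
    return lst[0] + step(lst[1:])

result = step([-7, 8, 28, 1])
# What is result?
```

(-7) + 8 + 28 + 1 + 0 = 30

Answer: 30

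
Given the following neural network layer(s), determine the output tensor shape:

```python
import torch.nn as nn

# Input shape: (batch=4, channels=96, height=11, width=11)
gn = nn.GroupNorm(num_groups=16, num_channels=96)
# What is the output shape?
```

Input: (4, 96, 11, 11) -> Output: (4, 96, 11, 11)

Answer: (4, 96, 11, 11)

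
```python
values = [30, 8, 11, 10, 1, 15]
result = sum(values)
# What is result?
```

Trace:
`values = [30, 8, 11, 10, 1, 15]` → values = [30, 8, 11, 10, 1, 15]
`result = sum(values)` → result = 75
So result = 75

Answer: 75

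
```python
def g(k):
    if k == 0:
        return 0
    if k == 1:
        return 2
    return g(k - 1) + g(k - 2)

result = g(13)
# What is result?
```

Build up from base cases: g(0)=0, g(1)=2, g(2)=2, g(3)=4, g(4)=6, g(5)=10, g(6)=16, ..., g(13)=466

Answer: 466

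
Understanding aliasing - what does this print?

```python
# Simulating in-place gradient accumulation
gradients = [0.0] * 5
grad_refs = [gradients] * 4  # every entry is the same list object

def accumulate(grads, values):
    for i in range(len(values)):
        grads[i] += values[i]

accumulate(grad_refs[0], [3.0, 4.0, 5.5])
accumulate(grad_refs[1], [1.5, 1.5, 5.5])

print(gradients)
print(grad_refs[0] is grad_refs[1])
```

Key concept: gradient accumulation aliasing.
Step by step:
`gradients = [0.0] * 5` → gradients = [0.0, 0.0, 0.0, 0.0, 0.0]
`grad_refs = [gradients] * 4` → grad_refs = [[0.0, 0.0, 0.0, 0.0, 0.0], [0.0, 0.0, 0.0, 0.0, 0.0], [0.0, 0.0, 0.0, 0.0, 0.0], [0.0, 0.0, 0.0, 0.0, 0.0]]
`accumulate(grad_refs[0], [3.0, 4.0, 5.5])` → gradients = [3.0, 4.0, 5.5, 0.0, 0.0]; grad_refs = [[3.0, 4.0, 5.5, 0.0, 0.0], [3.0, 4.0, 5.5, 0.0, 0.0], [3.0, 4.0, 5.5, 0.0, 0.0], [3.0, 4.0, 5.5, 0.0, 0.0]]
`accumulate(grad_refs[1], [1.5, 1.5, 5.5])` → gradients = [4.5, 5.5, 11.0, 0.0, 0.0]; grad_refs = [[4.5, 5.5, 11.0, 0.0, 0.0], [4.5, 5.5, 11.0, 0.0, 0.0], [4.5, 5.5, 11.0, 0.0, 0.0], [4.5, 5.5, 11.0, 0.0, 0.0]]
`print(gradients)` → prints [4.5, 5.5, 11.0, 0.0, 0.0]
`print(grad_refs[0] is grad_refs[1])` → prints True

Answer:
[4.5, 5.5, 11.0, 0.0, 0.0]
True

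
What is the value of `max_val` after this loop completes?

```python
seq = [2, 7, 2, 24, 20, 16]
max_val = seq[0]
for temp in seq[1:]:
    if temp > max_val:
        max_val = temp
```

Maximum of [2, 7, 2, 24, 20, 16]
`max_val` takes the values: 2 → 7 → 24

Answer: 24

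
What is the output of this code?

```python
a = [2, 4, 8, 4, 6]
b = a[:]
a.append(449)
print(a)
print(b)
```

Key concept: slice [:] creates copy.
Step by step:
`a = [2, 4, 8, 4, 6]` → a = [2, 4, 8, 4, 6]
`b = a[:]` → b = [2, 4, 8, 4, 6]
`a.append(449)` → a = [2, 4, 8, 4, 6, 449]
`print(a)` → prints [2, 4, 8, 4, 6, 449]
`print(b)` → prints [2, 4, 8, 4, 6]

Answer:
[2, 4, 8, 4, 6, 449]
[2, 4, 8, 4, 6]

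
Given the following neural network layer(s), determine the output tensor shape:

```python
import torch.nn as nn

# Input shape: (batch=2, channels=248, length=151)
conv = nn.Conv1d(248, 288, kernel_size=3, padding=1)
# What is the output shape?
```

Input: (2, 248, 151) -> Output: (2, 288, 151)

Answer: (2, 288, 151)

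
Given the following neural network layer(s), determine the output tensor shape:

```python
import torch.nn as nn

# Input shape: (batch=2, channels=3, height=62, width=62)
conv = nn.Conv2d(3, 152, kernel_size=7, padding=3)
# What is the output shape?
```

Input: (2, 3, 62, 62) -> Output: (2, 152, 62, 62)

Answer: (2, 152, 62, 62)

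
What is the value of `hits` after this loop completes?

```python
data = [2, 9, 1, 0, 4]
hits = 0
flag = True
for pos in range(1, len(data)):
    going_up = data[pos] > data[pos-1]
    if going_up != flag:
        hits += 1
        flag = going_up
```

Count direction changes in [2, 9, 1, 0, 4]
`hits` takes the values: 0 → 1 → 2

Answer: 2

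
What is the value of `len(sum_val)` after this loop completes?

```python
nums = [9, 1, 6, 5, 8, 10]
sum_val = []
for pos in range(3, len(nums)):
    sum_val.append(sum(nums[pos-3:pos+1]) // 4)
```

Number of 4-element averages
`sum_val` takes the values: [] → [5] → [5, 5] → [5, 5, 7]
So `len(sum_val)` = 3

Answer: 3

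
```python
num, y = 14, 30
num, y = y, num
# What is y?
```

Trace:
`num, y = 14, 30` → num = 14; y = 30
`num, y = y, num` → num = 30; y = 14
So y = 14

Answer: 14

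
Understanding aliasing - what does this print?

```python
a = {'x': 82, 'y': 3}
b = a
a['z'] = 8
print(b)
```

Key concept: dict aliasing.
Step by step:
`a = {'x': 82, 'y': 3}` → a = {'x': 82, 'y': 3}
`b = a` → b = {'x': 82, 'y': 3} (same object as a)
`a['z'] = 8` → a = {'x': 82, 'y': 3, 'z': 8} (same object as b); b = {'x': 82, 'y': 3, 'z': 8} (same object as a)
`print(b)` → prints {'x': 82, 'y': 3, 'z': 8}

Answer: {'x': 82, 'y': 3, 'z': 8}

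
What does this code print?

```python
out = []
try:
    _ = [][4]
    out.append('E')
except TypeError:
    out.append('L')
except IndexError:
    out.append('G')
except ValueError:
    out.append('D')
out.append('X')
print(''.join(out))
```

Execution trace: 'G' (except IndexError) → 'X' (after the try/except). Output: GX

Answer: GX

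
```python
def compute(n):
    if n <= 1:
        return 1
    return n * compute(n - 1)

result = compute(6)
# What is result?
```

compute(6) = 6 * 5 * 4 * 3 * 2 * 1 = 720

Answer: 720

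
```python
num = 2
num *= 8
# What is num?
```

Trace:
`num = 2` → num = 2
`num *= 8` → num = 16
So num = 16

Answer: 16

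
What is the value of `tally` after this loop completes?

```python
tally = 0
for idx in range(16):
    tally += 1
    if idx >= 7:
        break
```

Loop breaks when idx reaches 7, tally is 8
`tally` takes the values: 0 → 1 → 2 → 3 → 4 → 5 → 6 → 7 → 8

Answer: 8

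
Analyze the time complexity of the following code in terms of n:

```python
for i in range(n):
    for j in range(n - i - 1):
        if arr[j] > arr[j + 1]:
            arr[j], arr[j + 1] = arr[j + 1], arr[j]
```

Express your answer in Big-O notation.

This is Bubble sort. Time complexity: O(n²).

Answer: O(n²)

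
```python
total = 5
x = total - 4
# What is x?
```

Trace:
`total = 5` → total = 5
`x = total - 4` → x = 1
So x = 1

Answer: 1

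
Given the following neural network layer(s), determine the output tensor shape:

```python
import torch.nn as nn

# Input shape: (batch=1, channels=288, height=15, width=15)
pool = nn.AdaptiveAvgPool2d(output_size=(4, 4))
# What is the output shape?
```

Input: (1, 288, 15, 15) -> Output: (1, 288, 4, 4)

Answer: (1, 288, 4, 4)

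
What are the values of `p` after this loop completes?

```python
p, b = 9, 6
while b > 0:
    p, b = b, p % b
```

GCD of 9 and 6
`p` takes the values: 9 → 6 → 3

Answer: 3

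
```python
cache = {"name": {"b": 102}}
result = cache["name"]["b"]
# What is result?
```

Trace:
`cache = {"name": {"b": 102}}` → cache = {'name': {'b': 102}}
`result = cache["name"]["b"]` → result = 102
So result = 102

Answer: 102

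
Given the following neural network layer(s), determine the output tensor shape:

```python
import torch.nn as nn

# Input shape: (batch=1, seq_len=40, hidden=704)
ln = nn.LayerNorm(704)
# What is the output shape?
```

Input: (1, 40, 704) -> Output: (1, 40, 704)

Answer: (1, 40, 704)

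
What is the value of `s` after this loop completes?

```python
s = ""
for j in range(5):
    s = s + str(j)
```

Concatenate digits 0 to 4
`s` takes the values: "" → "0" → "01" → "012" → "0123" → "01234"

Answer: "01234"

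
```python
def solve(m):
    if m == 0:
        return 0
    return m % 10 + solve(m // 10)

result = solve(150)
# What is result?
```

Sum of digits of 150: 0 + 5 + 1 = 6

Answer: 6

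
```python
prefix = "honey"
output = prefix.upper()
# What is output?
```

Trace:
`prefix = "honey"` → prefix = 'honey'
`output = prefix.upper()` → output = 'HONEY'
So output = 'HONEY'

Answer: 'HONEY'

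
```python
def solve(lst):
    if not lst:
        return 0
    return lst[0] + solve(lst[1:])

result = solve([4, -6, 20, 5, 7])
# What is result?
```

4 + (-6) + 20 + 5 + 7 + 0 = 30

Answer: 30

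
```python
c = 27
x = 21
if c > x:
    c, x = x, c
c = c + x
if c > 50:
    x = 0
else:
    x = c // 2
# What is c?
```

Trace:
`c = 27` → c = 27
`x = 21` → x = 21
`if c > x: ...` → c > x is True → c = 21; x = 27
`c = c + x` → c = 48
`if c > 50: ...` → c > 50 is False, take else branch → x = 24
So c = 48

Answer: 48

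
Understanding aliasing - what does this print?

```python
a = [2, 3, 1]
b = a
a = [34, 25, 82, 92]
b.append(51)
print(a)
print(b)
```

Key concept: rebinding vs mutation: a is rebound to a new list, b still points at the original.
Step by step:
`a = [2, 3, 1]` → a = [2, 3, 1]
`b = a` → b = [2, 3, 1] (same object as a)
`a = [34, 25, 82, 92]` → a = [34, 25, 82, 92]
`b.append(51)` → b = [2, 3, 1, 51]
`print(a)` → prints [34, 25, 82, 92]
`print(b)` → prints [2, 3, 1, 51]

Answer:
[34, 25, 82, 92]
[2, 3, 1, 51]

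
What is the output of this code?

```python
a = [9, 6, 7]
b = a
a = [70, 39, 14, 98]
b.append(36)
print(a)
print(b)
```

Key concept: rebinding vs mutation: a is rebound to a new list, b still points at the original.
Step by step:
`a = [9, 6, 7]` → a = [9, 6, 7]
`b = a` → b = [9, 6, 7] (same object as a)
`a = [70, 39, 14, 98]` → a = [70, 39, 14, 98]
`b.append(36)` → b = [9, 6, 7, 36]
`print(a)` → prints [70, 39, 14, 98]
`print(b)` → prints [9, 6, 7, 36]

Answer:
[70, 39, 14, 98]
[9, 6, 7, 36]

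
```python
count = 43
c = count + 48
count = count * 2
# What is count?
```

Trace:
`count = 43` → count = 43
`c = count + 48` → c = 91
`count = count * 2` → count = 86
So count = 86

Answer: 86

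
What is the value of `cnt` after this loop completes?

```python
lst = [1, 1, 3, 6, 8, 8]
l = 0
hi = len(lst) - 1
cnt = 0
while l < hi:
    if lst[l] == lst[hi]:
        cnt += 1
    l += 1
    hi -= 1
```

Count matching pairs from ends
`cnt` takes the values: 0

Answer: 0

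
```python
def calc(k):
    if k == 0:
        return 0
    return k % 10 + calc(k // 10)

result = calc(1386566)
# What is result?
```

Sum of digits of 1386566: 6 + 6 + 5 + 6 + 8 + 3 + 1 = 35

Answer: 35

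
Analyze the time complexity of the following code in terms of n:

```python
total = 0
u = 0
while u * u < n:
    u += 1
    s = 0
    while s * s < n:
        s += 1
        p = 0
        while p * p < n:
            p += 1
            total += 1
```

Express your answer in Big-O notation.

Each loop level contributes: √n × √n × √n. Multiplying the contributions gives O(n√n).

Answer: O(n√n)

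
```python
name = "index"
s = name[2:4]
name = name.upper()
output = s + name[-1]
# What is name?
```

Trace:
`name = "index"` → name = 'index'
`s = name[2:4]` → s = 'de'
`name = name.upper()` → name = 'INDEX'
`output = s + name[-1]` → output = 'deX'
So name = 'INDEX'

Answer: 'INDEX'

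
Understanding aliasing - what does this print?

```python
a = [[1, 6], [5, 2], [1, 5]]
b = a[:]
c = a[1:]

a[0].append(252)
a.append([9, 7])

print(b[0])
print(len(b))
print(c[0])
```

Key concept: slice with nested mutation.
Step by step:
`a = [[1, 6], [5, 2], [1, 5]]` → a = [[1, 6], [5, 2], [1, 5]]
`b = a[:]` → b = [[1, 6], [5, 2], [1, 5]]
`c = a[1:]` → c = [[5, 2], [1, 5]]
`a[0].append(252)` → a = [[1, 6, 252], [5, 2], [1, 5]]; b = [[1, 6, 252], [5, 2], [1, 5]]
`a.append([9, 7])` → a = [[1, 6, 252], [5, 2], [1, 5], [9, 7]]
`print(b[0])` → prints [1, 6, 252]
`print(len(b))` → prints 3
`print(c[0])` → prints [5, 2]

Answer:
[1, 6, 252]
3
[5, 2]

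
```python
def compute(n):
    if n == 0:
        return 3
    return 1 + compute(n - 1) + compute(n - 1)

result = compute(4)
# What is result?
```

compute(n) = 1 + 2·compute(n-1), compute(0)=3. Closed form: (3+1)·2^4 - 1 = 63.

Answer: 63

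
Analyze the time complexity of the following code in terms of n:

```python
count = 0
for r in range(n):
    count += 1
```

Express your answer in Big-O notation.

Each loop level contributes: n. Multiplying the contributions gives O(n).

Answer: O(n)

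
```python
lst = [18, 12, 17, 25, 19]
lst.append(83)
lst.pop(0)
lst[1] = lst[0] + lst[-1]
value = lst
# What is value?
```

Trace:
`lst = [18, 12, 17, 25, 19]` → lst = [18, 12, 17, 25, 19]
`lst.append(83)` → lst = [18, 12, 17, 25, 19, 83]
`lst.pop(0)` → lst = [12, 17, 25, 19, 83]
`lst[1] = lst[0] + lst[-1]` → lst = [12, 95, 25, 19, 83]
`value = lst` → value = [12, 95, 25, 19, 83]
So value = [12, 95, 25, 19, 83]

Answer: [12, 95, 25, 19, 83]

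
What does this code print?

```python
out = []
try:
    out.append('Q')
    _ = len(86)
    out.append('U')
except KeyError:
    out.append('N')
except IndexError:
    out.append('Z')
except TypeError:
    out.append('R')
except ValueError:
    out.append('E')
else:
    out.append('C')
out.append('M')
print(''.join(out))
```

Execution trace: 'Q' (try body) → 'R' (except TypeError) → 'M' (after the try/except). Output: QRM

Answer: QRM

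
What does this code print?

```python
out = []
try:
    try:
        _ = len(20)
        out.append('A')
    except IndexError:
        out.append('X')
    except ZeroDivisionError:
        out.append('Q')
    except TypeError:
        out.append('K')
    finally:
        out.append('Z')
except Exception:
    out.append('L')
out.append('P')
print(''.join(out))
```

Execution trace: 'K' (inner except TypeError) → 'Z' (inner finally) → 'P' (after the try/except). Output: KZP

Answer: KZP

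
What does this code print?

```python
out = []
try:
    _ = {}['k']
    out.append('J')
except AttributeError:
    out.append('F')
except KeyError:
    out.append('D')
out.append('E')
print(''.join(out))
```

Execution trace: 'D' (except KeyError) → 'E' (after the try/except). Output: DE

Answer: DE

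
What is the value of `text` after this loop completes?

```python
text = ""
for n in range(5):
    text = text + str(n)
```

Concatenate digits 0 to 4
`text` takes the values: "" → "0" → "01" → "012" → "0123" → "01234"

Answer: "01234"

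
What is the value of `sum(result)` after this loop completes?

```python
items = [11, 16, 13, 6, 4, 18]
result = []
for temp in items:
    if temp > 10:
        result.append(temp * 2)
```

Sum of doubled values > 10
`result` takes the values: [] → [22] → [22, 32] → [22, 32, 26] → [22, 32, 26, 36]
So `sum(result)` = 116

Answer: 116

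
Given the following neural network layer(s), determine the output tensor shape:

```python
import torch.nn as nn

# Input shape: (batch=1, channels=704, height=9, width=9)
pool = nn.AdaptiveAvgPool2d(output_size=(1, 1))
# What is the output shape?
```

Input: (1, 704, 9, 9) -> Output: (1, 704, 1, 1)

Answer: (1, 704, 1, 1)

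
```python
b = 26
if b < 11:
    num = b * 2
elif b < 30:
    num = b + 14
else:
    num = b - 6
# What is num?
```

Trace:
`b = 26` → b = 26
`if b < 11: ...` → b < 11 is False, b < 30 is True → num = 40
So num = 40

Answer: 40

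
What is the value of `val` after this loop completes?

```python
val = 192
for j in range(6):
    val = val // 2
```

Halve 6 times: 192 // 2^6 = 3
`val` takes the values: 192 → 96 → 48 → 24 → 12 → 6 → 3

Answer: 3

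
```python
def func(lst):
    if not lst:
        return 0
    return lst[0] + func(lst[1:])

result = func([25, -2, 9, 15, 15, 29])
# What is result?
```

25 + (-2) + 9 + 15 + 15 + 29 + 0 = 91

Answer: 91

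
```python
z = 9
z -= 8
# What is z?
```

Trace:
`z = 9` → z = 9
`z -= 8` → z = 1
So z = 1

Answer: 1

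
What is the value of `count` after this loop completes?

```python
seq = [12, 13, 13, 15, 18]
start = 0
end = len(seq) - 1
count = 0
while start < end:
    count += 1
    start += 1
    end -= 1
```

Iterations until pointers meet (list length 5)
`count` takes the values: 0 → 1 → 2

Answer: 2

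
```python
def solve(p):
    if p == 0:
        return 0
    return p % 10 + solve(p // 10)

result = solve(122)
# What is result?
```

Sum of digits of 122: 2 + 2 + 1 = 5

Answer: 5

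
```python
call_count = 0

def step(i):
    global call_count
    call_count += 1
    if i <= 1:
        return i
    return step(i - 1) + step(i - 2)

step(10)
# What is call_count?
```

Calls(i) = 1 + Calls(i-1) + Calls(i-2); Calls(0)=Calls(1)=1. For i=10 this gives 177.

Answer: 177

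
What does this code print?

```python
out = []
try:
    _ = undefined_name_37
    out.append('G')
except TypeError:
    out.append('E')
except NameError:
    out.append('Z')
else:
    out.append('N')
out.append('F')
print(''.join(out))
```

Execution trace: 'Z' (except NameError) → 'F' (after the try/except). Output: ZF

Answer: ZF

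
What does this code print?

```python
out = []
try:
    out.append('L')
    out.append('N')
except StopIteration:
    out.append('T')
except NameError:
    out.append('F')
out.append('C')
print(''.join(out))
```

Execution trace: 'L' (try body) → 'N' (try body, no exception) → 'C' (after the try/except). Output: LNC

Answer: LNC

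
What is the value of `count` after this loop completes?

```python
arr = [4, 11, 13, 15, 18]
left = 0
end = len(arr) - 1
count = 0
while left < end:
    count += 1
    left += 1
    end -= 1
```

Iterations until pointers meet (list length 5)
`count` takes the values: 0 → 1 → 2

Answer: 2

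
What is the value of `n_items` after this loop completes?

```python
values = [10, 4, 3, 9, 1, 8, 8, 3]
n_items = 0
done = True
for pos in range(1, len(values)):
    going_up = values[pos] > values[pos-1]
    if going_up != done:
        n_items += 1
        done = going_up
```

Count direction changes in [10, 4, 3, 9, 1, 8, 8, 3]
`n_items` takes the values: 0 → 1 → 2 → 3 → 4 → 5

Answer: 5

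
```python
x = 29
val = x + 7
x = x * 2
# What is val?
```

Trace:
`x = 29` → x = 29
`val = x + 7` → val = 36
`x = x * 2` → x = 58
So val = 36

Answer: 36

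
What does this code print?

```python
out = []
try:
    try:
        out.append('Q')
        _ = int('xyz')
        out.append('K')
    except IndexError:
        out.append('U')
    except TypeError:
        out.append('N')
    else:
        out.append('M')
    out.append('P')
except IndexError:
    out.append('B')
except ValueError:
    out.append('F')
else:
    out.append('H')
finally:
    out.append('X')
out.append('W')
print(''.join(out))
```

Execution trace: 'Q' (inner try body) → 'F' (except ValueError) → 'X' (finally) → 'W' (after the try/except). Output: QFXW

Answer: QFXW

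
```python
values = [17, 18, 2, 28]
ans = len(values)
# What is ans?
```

Trace:
`values = [17, 18, 2, 28]` → values = [17, 18, 2, 28]
`ans = len(values)` → ans = 4
So ans = 4

Answer: 4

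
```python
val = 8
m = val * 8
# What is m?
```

Trace:
`val = 8` → val = 8
`m = val * 8` → m = 64
So m = 64

Answer: 64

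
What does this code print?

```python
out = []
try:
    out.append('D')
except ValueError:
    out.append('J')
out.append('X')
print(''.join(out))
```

Execution trace: 'D' (try body, no exception) → 'X' (after the try/except). Output: DX

Answer: DX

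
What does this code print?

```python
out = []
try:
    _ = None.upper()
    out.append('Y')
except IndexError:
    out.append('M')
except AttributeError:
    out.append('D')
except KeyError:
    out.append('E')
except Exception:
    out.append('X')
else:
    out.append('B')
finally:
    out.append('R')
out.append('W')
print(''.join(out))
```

Execution trace: 'D' (except AttributeError) → 'R' (finally) → 'W' (after the try/except). Output: DRW

Answer: DRW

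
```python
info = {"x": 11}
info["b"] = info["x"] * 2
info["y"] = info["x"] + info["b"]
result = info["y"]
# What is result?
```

Trace:
`info = {"x": 11}` → info = {'x': 11}
`info["b"] = info["x"] * 2` → info = {'x': 11, 'b': 22}
`info["y"] = info["x"] + info["b"]` → info = {'x': 11, 'b': 22, 'y': 33}
`result = info["y"]` → result = 33
So result = 33

Answer: 33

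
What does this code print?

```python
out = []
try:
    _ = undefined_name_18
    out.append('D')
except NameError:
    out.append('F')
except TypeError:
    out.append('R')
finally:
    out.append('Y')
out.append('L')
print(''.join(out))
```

Execution trace: 'F' (except NameError) → 'Y' (finally) → 'L' (after the try/except). Output: FYL

Answer: FYL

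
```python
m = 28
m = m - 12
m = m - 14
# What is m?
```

Trace:
`m = 28` → m = 28
`m = m - 12` → m = 16
`m = m - 14` → m = 2
So m = 2

Answer: 2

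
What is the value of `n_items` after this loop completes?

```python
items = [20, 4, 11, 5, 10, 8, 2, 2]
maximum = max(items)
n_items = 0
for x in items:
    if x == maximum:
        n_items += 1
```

Count of max value 20 in [20, 4, 11, 5, 10, 8, 2, 2]
`n_items` takes the values: 0 → 1

Answer: 1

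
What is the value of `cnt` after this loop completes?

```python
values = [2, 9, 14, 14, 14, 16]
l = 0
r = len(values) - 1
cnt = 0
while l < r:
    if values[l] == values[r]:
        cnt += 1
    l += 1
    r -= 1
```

Count matching pairs from ends
`cnt` takes the values: 0 → 1

Answer: 1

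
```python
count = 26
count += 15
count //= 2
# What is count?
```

Trace:
`count = 26` → count = 26
`count += 15` → count = 41
`count //= 2` → count = 20
So count = 20

Answer: 20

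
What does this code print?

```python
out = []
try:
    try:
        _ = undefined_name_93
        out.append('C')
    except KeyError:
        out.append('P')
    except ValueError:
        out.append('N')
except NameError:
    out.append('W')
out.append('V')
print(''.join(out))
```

Execution trace: 'W' (outer except NameError) → 'V' (after the try/except). Output: WV

Answer: WV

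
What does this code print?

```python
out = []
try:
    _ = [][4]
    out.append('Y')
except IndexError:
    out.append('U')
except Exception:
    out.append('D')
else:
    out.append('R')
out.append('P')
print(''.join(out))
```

Execution trace: 'U' (except IndexError) → 'P' (after the try/except). Output: UP

Answer: UP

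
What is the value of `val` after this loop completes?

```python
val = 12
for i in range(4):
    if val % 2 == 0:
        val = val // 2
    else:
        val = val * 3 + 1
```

Collatz-style transformation from 12
`val` takes the values: 12 → 6 → 3 → 10 → 5

Answer: 5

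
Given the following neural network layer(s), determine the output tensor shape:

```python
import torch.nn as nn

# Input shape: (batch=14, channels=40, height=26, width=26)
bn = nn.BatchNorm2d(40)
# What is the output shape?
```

Input: (14, 40, 26, 26) -> Output: (14, 40, 26, 26)

Answer: (14, 40, 26, 26)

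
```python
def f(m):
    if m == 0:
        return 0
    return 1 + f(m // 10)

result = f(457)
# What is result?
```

Count of digits of 457: 3

Answer: 3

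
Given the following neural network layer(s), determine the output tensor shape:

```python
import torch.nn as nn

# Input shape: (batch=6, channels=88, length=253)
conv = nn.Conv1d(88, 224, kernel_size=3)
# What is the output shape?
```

Input: (6, 88, 253) -> Output: (6, 224, 251)

Answer: (6, 224, 251)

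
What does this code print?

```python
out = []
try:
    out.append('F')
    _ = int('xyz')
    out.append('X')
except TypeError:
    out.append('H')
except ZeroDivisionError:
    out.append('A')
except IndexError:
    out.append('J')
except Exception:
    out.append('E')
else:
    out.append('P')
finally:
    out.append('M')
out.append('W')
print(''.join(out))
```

Execution trace: 'F' (try body) → 'E' (except Exception) → 'M' (finally) → 'W' (after the try/except). Output: FEMW

Answer: FEMW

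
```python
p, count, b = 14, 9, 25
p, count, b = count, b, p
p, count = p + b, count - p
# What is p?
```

Trace:
`p, count, b = 14, 9, 25` → p = 14; count = 9; b = 25
`p, count, b = count, b, p` → p = 9; count = 25; b = 14
`p, count = p + b, count - p` → p = 23; count = 16
So p = 23

Answer: 23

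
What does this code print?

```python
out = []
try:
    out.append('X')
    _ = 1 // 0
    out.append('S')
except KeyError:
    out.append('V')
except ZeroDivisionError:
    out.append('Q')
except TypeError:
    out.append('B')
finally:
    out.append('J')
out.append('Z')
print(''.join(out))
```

Execution trace: 'X' (try body) → 'Q' (except ZeroDivisionError) → 'J' (finally) → 'Z' (after the try/except). Output: XQJZ

Answer: XQJZ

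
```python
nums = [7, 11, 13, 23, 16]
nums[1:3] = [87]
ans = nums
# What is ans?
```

Trace:
`nums = [7, 11, 13, 23, 16]` → nums = [7, 11, 13, 23, 16]
`nums[1:3] = [87]` → nums = [7, 87, 23, 16]
`ans = nums` → ans = [7, 87, 23, 16]
So ans = [7, 87, 23, 16]

Answer: [7, 87, 23, 16]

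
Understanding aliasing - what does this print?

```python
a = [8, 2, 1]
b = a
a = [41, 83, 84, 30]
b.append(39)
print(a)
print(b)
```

Key concept: rebinding vs mutation: a is rebound to a new list, b still points at the original.
Step by step:
`a = [8, 2, 1]` → a = [8, 2, 1]
`b = a` → b = [8, 2, 1] (same object as a)
`a = [41, 83, 84, 30]` → a = [41, 83, 84, 30]
`b.append(39)` → b = [8, 2, 1, 39]
`print(a)` → prints [41, 83, 84, 30]
`print(b)` → prints [8, 2, 1, 39]

Answer:
[41, 83, 84, 30]
[8, 2, 1, 39]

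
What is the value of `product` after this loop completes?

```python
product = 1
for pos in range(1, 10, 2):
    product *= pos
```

Product of 1, 3, 5, ... up to 9
`product` takes the values: 1 → 3 → 15 → 105 → 945

Answer: 945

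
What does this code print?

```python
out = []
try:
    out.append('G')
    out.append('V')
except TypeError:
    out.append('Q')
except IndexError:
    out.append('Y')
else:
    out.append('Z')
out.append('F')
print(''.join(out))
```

Execution trace: 'G' (try body) → 'V' (try body, no exception) → 'Z' (else) → 'F' (after the try/except). Output: GVZF

Answer: GVZF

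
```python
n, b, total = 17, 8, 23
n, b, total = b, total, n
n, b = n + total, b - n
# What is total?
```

Trace:
`n, b, total = 17, 8, 23` → n = 17; b = 8; total = 23
`n, b, total = b, total, n` → n = 8; b = 23; total = 17
`n, b = n + total, b - n` → n = 25; b = 15
So total = 17

Answer: 17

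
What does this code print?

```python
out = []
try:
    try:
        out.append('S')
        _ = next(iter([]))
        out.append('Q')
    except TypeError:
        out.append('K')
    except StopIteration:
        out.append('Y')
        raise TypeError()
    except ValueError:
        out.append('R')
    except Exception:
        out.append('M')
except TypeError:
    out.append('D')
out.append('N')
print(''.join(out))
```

Execution trace: 'S' (try body) → 'Y' (except StopIteration) → 'D' (outer except TypeError) → 'N' (after the try/except). Output: SYDN

Answer: SYDN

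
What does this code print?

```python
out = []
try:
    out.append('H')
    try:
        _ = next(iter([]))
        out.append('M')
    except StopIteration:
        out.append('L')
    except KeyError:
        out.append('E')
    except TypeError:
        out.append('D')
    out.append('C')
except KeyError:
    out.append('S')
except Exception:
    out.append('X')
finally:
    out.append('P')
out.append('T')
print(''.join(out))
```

Execution trace: 'H' (try body) → 'L' (inner except StopIteration) → 'C' (try body, no exception) → 'P' (finally) → 'T' (after the try/except). Output: HLCPT

Answer: HLCPT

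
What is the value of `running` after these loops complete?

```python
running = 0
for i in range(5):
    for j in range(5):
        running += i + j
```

Sum of all i+j for i,j in 5x5
`running` takes the values: 0 → 1 → 3 → 6 → 10 → 11 → 13 → 16 → 20 → 25 → 27 → 30 → 34 → 39 → 45 → 48 → 52 → 57 → 63 → 70 → 74 → 79 → 85 → 92 → 100

Answer: 100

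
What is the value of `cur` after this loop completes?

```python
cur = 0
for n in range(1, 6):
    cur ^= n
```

XOR of 1 to 5
`cur` takes the values: 0 → 1 → 3 → 0 → 4 → 1

Answer: 1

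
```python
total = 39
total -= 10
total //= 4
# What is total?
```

Trace:
`total = 39` → total = 39
`total -= 10` → total = 29
`total //= 4` → total = 7
So total = 7

Answer: 7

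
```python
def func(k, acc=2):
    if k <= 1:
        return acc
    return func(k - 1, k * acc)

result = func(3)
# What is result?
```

Accumulator trace (n, acc): (3, 2) -> (2, 6) -> (1, 12) -> return 12

Answer: 12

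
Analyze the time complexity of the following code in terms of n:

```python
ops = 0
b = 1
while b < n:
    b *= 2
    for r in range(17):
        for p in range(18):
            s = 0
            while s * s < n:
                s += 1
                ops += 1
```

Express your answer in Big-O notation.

Each loop level contributes: log n × 1 × 1 × √n. Multiplying the contributions gives O(√n log n).

Answer: O(√n log n)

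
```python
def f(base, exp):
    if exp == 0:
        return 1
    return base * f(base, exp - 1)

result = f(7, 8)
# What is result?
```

f(7, 8) = 7 * 7 * 7 * 7 * 7 * 7 * 7 * 7 = 5764801

Answer: 5764801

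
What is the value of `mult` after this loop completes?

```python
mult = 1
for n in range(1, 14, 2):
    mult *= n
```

Product of 1, 3, 5, ... up to 13
`mult` takes the values: 1 → 3 → 15 → 105 → 945 → 10395 → 135135

Answer: 135135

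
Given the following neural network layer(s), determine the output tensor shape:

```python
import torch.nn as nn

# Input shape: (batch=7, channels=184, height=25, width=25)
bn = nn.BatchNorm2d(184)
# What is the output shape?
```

Input: (7, 184, 25, 25) -> Output: (7, 184, 25, 25)

Answer: (7, 184, 25, 25)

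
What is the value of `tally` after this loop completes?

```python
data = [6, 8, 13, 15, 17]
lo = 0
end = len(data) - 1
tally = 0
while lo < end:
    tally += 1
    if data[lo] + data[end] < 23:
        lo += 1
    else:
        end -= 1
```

Steps to find pair summing to 23
`tally` takes the values: 0 → 1 → 2 → 3 → 4

Answer: 4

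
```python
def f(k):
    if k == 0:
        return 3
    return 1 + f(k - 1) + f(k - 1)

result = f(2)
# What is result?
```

f(k) = 1 + 2·f(k-1), f(0)=3. Closed form: (3+1)·2^2 - 1 = 15.

Answer: 15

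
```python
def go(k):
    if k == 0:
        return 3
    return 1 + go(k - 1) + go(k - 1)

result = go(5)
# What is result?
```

go(k) = 1 + 2·go(k-1), go(0)=3. Closed form: (3+1)·2^5 - 1 = 127.

Answer: 127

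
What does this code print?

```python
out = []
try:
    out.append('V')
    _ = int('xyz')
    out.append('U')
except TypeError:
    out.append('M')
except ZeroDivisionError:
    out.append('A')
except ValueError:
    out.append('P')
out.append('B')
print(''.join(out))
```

Execution trace: 'V' (try body) → 'P' (except ValueError) → 'B' (after the try/except). Output: VPB

Answer: VPB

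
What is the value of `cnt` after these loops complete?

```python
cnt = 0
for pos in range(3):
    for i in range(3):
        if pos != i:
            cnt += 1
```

3² - 3 (exclude diagonal)
`cnt` takes the values: 0 → 1 → 2 → 3 → 4 → 5 → 6

Answer: 6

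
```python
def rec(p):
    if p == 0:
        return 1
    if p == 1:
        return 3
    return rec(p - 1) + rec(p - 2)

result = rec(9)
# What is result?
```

Build up from base cases: rec(0)=1, rec(1)=3, rec(2)=4, rec(3)=7, rec(4)=11, rec(5)=18, rec(6)=29, ..., rec(9)=123

Answer: 123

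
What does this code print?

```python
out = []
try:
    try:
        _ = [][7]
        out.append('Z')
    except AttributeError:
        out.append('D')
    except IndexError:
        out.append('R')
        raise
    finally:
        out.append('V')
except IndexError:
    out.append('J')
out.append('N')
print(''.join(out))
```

Execution trace: 'R' (inner except IndexError) → 'V' (inner finally) → 'J' (outer except IndexError) → 'N' (after the try/except). Output: RVJN

Answer: RVJN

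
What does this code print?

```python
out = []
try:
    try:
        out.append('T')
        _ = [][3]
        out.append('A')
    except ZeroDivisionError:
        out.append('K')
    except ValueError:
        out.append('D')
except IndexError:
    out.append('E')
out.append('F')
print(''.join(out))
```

Execution trace: 'T' (try body) → 'E' (outer except IndexError) → 'F' (after the try/except). Output: TEF

Answer: TEF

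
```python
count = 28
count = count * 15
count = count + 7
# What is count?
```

Trace:
`count = 28` → count = 28
`count = count * 15` → count = 420
`count = count + 7` → count = 427
So count = 427

Answer: 427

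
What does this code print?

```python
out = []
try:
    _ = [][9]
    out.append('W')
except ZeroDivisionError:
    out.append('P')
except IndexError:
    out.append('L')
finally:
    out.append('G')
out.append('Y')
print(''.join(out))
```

Execution trace: 'L' (except IndexError) → 'G' (finally) → 'Y' (after the try/except). Output: LGY

Answer: LGY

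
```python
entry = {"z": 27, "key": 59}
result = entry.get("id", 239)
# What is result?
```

Trace:
`entry = {"z": 27, "key": 59}` → entry = {'z': 27, 'key': 59}
`result = entry.get("id", 239)` → result = 239
So result = 239

Answer: 239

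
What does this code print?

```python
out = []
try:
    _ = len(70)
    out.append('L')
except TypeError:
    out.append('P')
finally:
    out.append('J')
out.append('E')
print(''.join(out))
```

Execution trace: 'P' (except TypeError) → 'J' (finally) → 'E' (after the try/except). Output: PJE

Answer: PJE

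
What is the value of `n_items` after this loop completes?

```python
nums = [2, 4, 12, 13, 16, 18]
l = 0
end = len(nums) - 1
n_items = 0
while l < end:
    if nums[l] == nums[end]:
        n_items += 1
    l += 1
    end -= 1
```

Count matching pairs from ends
`n_items` takes the values: 0

Answer: 0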